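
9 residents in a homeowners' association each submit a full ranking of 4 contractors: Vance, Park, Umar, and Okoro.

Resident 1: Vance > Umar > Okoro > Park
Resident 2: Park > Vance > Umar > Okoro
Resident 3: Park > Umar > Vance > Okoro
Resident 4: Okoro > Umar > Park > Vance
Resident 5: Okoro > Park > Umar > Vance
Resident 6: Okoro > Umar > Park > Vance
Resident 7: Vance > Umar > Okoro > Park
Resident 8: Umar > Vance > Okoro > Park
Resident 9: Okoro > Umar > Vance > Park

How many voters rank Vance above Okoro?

Ballots ranking Vance above Okoro: 5.
Ballots ranking Okoro above Vance: 4.
So 5 of 9 voters prefer Vance to Okoro.

5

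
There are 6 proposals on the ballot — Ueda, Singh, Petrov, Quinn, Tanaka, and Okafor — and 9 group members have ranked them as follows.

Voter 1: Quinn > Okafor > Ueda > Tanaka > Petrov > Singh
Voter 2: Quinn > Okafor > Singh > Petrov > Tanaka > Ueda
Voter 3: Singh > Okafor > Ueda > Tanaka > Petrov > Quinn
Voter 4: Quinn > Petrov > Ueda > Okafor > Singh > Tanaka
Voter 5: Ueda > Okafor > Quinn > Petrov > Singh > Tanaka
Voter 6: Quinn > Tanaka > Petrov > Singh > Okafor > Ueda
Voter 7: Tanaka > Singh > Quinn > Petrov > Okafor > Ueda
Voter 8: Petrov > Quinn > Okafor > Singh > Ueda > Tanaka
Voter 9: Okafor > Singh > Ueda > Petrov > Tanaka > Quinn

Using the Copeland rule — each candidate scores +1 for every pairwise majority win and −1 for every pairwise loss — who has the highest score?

Quinn

Pairwise results:
  Ueda vs Singh: Singh wins 6–3.
  Ueda vs Petrov: Petrov wins 5–4.
  Ueda vs Quinn: Quinn wins 6–3.
  Ueda vs Tanaka: Ueda wins 6–3.
  Ueda vs Okafor: Okafor wins 7–2.
  Singh vs Petrov: Petrov wins 5–4.
  Singh vs Quinn: Quinn wins 6–3.
  Singh vs Tanaka: Singh wins 6–3.
  Singh vs Okafor: Okafor wins 6–3.
  Petrov vs Quinn: Quinn wins 6–3.
  Petrov vs Tanaka: Petrov wins 5–4.
  Petrov vs Okafor: Okafor wins 5–4.
  Quinn vs Tanaka: Quinn wins 6–3.
  Quinn vs Okafor: Quinn wins 6–3.
  Tanaka vs Okafor: Okafor wins 7–2.
Copeland scores (wins − losses):
  Ueda: 1 − 4 = -3
  Singh: 2 − 3 = -1
  Petrov: 3 − 2 = 1
  Quinn: 5 − 0 = 5
  Tanaka: 0 − 5 = -5
  Okafor: 4 − 1 = 3
Quinn has the best Copeland score.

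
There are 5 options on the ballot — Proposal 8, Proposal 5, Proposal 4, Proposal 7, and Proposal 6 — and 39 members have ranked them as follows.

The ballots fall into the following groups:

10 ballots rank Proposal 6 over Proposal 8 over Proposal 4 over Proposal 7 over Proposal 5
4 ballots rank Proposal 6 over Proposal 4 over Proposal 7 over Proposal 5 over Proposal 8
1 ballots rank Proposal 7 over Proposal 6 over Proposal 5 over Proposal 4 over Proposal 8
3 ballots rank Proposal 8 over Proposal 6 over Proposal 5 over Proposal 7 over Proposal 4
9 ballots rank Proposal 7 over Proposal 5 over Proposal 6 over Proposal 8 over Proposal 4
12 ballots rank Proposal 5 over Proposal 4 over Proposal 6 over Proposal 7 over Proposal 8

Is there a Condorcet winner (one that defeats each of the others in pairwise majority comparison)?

Head-to-head results (39 voters total):
Proposal 8 vs Proposal 5: Proposal 5 wins 26–13.
Proposal 8 vs Proposal 4: Proposal 8 wins 22–17.
Proposal 8 vs Proposal 7: Proposal 7 wins 26–13.
Proposal 8 vs Proposal 6: Proposal 6 wins 36–3.
Proposal 5 vs Proposal 4: Proposal 5 wins 25–14.
Proposal 5 vs Proposal 7: Proposal 7 wins 24–15.
Proposal 5 vs Proposal 6: Proposal 5 wins 21–18.
Proposal 4 vs Proposal 7: Proposal 4 wins 26–13.
Proposal 4 vs Proposal 6: Proposal 6 wins 27–12.
Proposal 7 vs Proposal 6: Proposal 6 wins 29–10.
No candidate beats all others: Proposal 8 beats Proposal 4 beats Proposal 7 beats Proposal 8, a majority cycle.

No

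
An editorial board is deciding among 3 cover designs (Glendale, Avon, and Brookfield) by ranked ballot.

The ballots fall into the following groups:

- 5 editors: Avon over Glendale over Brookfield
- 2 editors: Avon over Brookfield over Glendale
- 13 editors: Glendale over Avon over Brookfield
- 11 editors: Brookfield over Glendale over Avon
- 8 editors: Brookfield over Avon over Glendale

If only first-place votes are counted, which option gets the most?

First-place vote totals:
  Glendale: 13
  Avon: 7
  Brookfield: 19
Brookfield has the most first-place votes.

Brookfield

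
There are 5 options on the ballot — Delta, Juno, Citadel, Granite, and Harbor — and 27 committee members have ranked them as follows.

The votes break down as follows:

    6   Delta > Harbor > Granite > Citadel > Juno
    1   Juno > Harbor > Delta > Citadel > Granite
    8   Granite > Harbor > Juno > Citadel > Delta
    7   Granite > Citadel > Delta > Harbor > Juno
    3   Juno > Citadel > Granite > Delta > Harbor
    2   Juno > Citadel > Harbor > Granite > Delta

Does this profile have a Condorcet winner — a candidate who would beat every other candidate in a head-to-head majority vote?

Yes

Head-to-head results (27 voters total):
Delta vs Juno: Juno wins 14–13.
Delta vs Citadel: Citadel wins 20–7.
Delta vs Granite: Granite wins 20–7.
Delta vs Harbor: Delta wins 16–11.
Juno vs Citadel: Juno wins 14–13.
Juno vs Granite: Granite wins 21–6.
Juno vs Harbor: Harbor wins 21–6.
Citadel vs Granite: Granite wins 21–6.
Citadel vs Harbor: Harbor wins 15–12.
Granite vs Harbor: Granite wins 18–9.
Granite beats each rival — Delta (20–7), Juno (21–6), Citadel (21–6), Harbor (18–9) — so Granite is the Condorcet winner.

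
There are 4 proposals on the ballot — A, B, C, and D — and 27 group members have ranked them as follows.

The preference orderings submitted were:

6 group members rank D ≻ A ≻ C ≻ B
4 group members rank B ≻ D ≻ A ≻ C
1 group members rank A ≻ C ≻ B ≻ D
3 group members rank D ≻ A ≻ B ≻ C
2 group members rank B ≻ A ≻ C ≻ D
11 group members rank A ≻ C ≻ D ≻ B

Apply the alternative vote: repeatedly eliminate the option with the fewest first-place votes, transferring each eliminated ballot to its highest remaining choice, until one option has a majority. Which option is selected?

A

Round 1: A 12, D 9, B 6, C 0. C has the fewest and is eliminated.
Round 2: A 12, D 9, B 6. B has the fewest and is eliminated.
Round 3: A 14, D 13. A has a majority.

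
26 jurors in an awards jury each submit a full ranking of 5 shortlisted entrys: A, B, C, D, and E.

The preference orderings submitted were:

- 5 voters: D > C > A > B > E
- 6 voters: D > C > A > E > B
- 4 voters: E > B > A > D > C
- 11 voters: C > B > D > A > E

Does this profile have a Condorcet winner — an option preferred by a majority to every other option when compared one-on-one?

No

Head-to-head results (26 voters total):
A vs B: B wins 15–11.
A vs C: C wins 22–4.
A vs D: D wins 22–4.
A vs E: A wins 22–4.
B vs C: C wins 22–4.
B vs D: B wins 15–11.
B vs E: B wins 16–10.
C vs D: D wins 15–11.
C vs E: C wins 22–4.
D vs E: D wins 22–4.
No candidate beats all others: B beats D beats C beats B, a majority cycle.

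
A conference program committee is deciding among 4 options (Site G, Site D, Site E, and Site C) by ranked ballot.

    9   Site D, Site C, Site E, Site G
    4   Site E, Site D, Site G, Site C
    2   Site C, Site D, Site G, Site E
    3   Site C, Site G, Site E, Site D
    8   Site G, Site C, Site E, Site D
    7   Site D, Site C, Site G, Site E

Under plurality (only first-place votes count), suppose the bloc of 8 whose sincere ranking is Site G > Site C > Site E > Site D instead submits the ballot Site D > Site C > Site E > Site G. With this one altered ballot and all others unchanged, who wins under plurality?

Site D

First-place totals with the altered ballot: Site G 0, Site D 24, Site E 4, Site C 5.
The winner is unchanged: still Site D.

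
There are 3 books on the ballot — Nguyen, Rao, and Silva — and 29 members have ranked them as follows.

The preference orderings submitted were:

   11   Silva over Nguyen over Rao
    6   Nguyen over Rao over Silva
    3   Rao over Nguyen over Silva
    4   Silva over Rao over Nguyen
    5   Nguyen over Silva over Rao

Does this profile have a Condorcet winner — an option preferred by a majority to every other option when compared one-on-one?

Head-to-head results (29 voters total):
Nguyen vs Rao: Nguyen wins 22–7.
Nguyen vs Silva: Silva wins 15–14.
Rao vs Silva: Silva wins 20–9.
Silva beats each rival — Nguyen (15–14), Rao (20–9) — so Silva is the Condorcet winner.

Yes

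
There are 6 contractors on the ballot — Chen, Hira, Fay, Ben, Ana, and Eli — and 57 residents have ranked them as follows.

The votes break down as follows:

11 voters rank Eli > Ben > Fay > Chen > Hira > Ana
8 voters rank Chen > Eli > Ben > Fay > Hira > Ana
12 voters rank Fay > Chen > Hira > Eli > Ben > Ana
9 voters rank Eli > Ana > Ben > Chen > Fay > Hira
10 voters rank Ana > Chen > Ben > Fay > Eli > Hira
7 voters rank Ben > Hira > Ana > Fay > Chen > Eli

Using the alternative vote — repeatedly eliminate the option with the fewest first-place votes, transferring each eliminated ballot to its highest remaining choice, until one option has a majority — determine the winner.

Round 1: Eli 20, Fay 12, Ana 10, Chen 8, Ben 7, Hira 0. Hira has the fewest and is eliminated.
Round 2: Eli 20, Fay 12, Ana 10, Chen 8, Ben 7. Ben has the fewest and is eliminated.
Round 3: Eli 20, Ana 17, Fay 12, Chen 8. Chen has the fewest and is eliminated.
Round 4: Eli 28, Ana 17, Fay 12. Fay has the fewest and is eliminated.
Round 5: Eli 40, Ana 17. Eli has a majority.

Eli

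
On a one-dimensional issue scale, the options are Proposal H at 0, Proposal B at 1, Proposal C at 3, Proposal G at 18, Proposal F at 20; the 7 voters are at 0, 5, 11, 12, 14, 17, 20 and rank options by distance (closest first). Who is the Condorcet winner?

With single-peaked preferences on a line, the Condorcet winner is the candidate closest to the median voter.
The median voter (position 12) is closest to Proposal G at 18.
Check: Proposal G vs Proposal B — voters closer to Proposal G: 5 of 7.

Proposal G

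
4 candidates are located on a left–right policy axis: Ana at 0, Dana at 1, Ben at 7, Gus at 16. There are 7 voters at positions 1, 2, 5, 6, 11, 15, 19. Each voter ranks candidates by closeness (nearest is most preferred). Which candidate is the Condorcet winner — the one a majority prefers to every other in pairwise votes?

With single-peaked preferences on a line, the Condorcet winner is the candidate closest to the median voter.
The median voter (position 6) is closest to Ben at 7.
Check: Ben vs Dana — voters closer to Ben: 5 of 7.

Ben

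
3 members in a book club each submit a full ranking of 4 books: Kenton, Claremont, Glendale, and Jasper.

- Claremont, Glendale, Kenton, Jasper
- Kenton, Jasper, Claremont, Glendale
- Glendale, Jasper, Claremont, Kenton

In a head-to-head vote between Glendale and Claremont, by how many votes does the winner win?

1

Ballots ranking Glendale above Claremont: 1.
Ballots ranking Claremont above Glendale: 2.
Claremont wins 2–1, a margin of 1.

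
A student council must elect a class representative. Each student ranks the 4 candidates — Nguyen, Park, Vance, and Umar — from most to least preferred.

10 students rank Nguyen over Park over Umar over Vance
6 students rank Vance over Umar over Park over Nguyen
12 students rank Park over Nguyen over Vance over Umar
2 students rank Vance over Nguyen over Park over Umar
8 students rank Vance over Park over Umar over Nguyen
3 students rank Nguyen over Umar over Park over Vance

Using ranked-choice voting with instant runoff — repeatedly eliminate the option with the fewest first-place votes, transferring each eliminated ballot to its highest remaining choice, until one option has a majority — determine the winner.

Nguyen

Round 1: Vance 16, Nguyen 13, Park 12, Umar 0. Umar has the fewest and is eliminated.
Round 2: Vance 16, Nguyen 13, Park 12. Park has the fewest and is eliminated.
Round 3: Nguyen 25, Vance 16. Nguyen has a majority.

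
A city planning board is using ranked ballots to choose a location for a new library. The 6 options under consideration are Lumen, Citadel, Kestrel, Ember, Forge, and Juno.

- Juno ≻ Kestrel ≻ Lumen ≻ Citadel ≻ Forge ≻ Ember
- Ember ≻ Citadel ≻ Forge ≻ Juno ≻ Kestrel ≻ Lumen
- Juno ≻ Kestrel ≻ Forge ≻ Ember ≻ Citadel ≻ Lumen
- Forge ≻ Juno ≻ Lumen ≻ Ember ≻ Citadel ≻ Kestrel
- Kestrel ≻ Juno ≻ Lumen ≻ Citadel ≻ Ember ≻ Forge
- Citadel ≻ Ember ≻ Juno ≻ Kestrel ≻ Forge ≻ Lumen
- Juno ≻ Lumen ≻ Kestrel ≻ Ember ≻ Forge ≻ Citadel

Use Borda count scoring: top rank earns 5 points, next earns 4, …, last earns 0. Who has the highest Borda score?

Borda scores:
  Lumen: 3 + 0 + 0 + 3 + 3 + 0 + 4 = 13
  Citadel: 2 + 4 + 1 + 1 + 2 + 5 + 0 = 15
  Kestrel: 4 + 1 + 4 + 0 + 5 + 2 + 3 = 19
  Ember: 0 + 5 + 2 + 2 + 1 + 4 + 2 = 16
  Forge: 1 + 3 + 3 + 5 + 0 + 1 + 1 = 14
  Juno: 5 + 2 + 5 + 4 + 4 + 3 + 5 = 28
Juno has the highest total.

Juno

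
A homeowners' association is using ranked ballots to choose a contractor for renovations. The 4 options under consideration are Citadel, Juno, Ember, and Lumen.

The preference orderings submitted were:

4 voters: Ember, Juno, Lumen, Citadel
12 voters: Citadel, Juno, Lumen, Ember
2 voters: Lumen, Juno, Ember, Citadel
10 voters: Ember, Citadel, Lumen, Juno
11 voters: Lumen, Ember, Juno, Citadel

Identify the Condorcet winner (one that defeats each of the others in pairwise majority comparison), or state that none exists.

None — there is no Condorcet winner

Head-to-head results (39 voters total):
Citadel vs Juno: Citadel wins 22–17.
Citadel vs Ember: Ember wins 27–12.
Citadel vs Lumen: Citadel wins 22–17.
Juno vs Ember: Ember wins 25–14.
Juno vs Lumen: Lumen wins 23–16.
Ember vs Lumen: Lumen wins 25–14.
No candidate beats all others: Citadel beats Lumen beats Ember beats Citadel, a majority cycle.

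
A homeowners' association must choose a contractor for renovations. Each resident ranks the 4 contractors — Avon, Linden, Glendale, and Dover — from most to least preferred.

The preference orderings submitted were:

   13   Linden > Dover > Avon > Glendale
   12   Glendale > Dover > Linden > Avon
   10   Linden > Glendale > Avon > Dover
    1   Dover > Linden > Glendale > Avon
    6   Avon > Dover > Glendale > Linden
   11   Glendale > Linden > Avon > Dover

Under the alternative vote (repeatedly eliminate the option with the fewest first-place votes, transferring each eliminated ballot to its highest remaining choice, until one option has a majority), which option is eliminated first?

Dover

Round 1: Linden 23, Glendale 23, Avon 6, Dover 1. Dover has the fewest and is eliminated.
Round 2: Linden 24, Glendale 23, Avon 6. Avon has the fewest and is eliminated.
Round 3: Glendale 29, Linden 24. Glendale has a majority.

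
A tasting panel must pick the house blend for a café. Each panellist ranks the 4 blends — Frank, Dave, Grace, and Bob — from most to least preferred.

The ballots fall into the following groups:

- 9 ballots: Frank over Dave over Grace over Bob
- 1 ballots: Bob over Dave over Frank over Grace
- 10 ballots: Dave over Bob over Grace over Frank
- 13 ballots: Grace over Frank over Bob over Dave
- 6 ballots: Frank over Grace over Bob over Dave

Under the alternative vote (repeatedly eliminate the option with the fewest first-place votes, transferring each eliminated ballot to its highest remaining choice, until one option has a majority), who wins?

Round 1: Frank 15, Grace 13, Dave 10, Bob 1. Bob has the fewest and is eliminated.
Round 2: Frank 15, Grace 13, Dave 11. Dave has the fewest and is eliminated.
Round 3: Grace 23, Frank 16. Grace has a majority.

Grace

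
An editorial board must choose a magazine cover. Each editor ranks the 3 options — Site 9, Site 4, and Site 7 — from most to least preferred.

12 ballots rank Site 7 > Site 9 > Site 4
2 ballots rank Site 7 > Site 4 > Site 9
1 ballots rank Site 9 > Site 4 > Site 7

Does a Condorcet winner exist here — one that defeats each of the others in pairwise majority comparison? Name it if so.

Site 7

Head-to-head results (15 voters total):
Site 9 vs Site 4: Site 9 wins 13–2.
Site 9 vs Site 7: Site 7 wins 14–1.
Site 4 vs Site 7: Site 7 wins 14–1.
Site 7 beats each rival — Site 9 (14–1), Site 4 (14–1) — so Site 7 is the Condorcet winner.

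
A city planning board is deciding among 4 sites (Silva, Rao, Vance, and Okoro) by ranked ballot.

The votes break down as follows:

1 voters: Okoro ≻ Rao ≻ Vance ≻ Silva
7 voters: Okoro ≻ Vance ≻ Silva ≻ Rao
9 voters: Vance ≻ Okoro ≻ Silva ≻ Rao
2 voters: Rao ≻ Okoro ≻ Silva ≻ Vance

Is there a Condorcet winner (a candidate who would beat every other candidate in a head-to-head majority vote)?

Yes

Head-to-head results (19 voters total):
Silva vs Rao: Silva wins 16–3.
Silva vs Vance: Vance wins 17–2.
Silva vs Okoro: Okoro wins 19–0.
Rao vs Vance: Vance wins 16–3.
Rao vs Okoro: Okoro wins 17–2.
Vance vs Okoro: Okoro wins 10–9.
Okoro beats each rival — Silva (19–0), Rao (17–2), Vance (10–9) — so Okoro is the Condorcet winner.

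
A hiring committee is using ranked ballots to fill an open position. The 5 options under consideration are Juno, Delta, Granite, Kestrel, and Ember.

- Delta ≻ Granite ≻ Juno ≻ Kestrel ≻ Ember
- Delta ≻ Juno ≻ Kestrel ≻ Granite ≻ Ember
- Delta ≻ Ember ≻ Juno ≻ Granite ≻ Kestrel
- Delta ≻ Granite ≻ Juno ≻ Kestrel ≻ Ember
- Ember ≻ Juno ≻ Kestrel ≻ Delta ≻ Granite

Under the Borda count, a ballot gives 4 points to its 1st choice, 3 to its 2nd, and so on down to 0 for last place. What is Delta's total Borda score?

17

Borda scores:
  Juno: 2 + 3 + 2 + 2 + 3 = 12
  Delta: 4 + 4 + 4 + 4 + 1 = 17
  Granite: 3 + 1 + 1 + 3 + 0 = 8
  Kestrel: 1 + 2 + 0 + 1 + 2 = 6
  Ember: 0 + 0 + 3 + 0 + 4 = 7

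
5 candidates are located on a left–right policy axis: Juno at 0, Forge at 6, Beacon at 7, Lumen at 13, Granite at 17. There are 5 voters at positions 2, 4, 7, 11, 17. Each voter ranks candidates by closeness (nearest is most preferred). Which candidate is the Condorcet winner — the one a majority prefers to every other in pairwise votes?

Beacon

With single-peaked preferences on a line, the Condorcet winner is the candidate closest to the median voter.
The median voter (position 7) is closest to Beacon at 7.
Check: Beacon vs Lumen — voters closer to Beacon: 3 of 5.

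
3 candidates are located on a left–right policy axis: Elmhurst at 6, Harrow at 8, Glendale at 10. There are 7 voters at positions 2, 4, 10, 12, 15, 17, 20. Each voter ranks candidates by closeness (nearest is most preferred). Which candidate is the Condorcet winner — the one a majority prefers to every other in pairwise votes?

With single-peaked preferences on a line, the Condorcet winner is the candidate closest to the median voter.
The median voter (position 12) is closest to Glendale at 10.
Check: Glendale vs Elmhurst — voters closer to Glendale: 5 of 7.

Glendale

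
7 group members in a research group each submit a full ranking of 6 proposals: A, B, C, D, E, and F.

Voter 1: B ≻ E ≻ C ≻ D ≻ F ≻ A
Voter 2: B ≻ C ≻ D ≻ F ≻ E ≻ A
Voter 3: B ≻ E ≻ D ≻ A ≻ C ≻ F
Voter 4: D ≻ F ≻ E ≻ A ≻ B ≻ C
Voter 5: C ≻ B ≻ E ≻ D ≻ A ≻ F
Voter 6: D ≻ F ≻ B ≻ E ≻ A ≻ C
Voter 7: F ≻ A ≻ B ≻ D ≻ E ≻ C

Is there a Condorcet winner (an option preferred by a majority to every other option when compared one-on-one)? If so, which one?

B

Head-to-head results (7 voters total):
A vs B: B wins 5–2.
A vs C: A wins 4–3.
A vs D: D wins 6–1.
A vs E: E wins 6–1.
A vs F: F wins 5–2.
B vs C: B wins 6–1.
B vs D: B wins 5–2.
B vs E: B wins 6–1.
B vs F: B wins 4–3.
C vs D: D wins 4–3.
C vs E: E wins 5–2.
C vs F: C wins 4–3.
D vs E: D wins 4–3.
D vs F: D wins 6–1.
E vs F: F wins 4–3.
B beats each rival — A (5–2), C (6–1), D (5–2), E (6–1), F (4–3) — so B is the Condorcet winner.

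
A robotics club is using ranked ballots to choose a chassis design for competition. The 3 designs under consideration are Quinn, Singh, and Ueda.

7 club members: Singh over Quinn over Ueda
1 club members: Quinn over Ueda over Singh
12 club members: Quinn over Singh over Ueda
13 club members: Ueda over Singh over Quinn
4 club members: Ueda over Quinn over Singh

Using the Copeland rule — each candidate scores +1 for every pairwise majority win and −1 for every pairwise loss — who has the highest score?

Pairwise results:
  Quinn vs Singh: Singh wins 20–17.
  Quinn vs Ueda: Quinn wins 20–17.
  Singh vs Ueda: Singh wins 19–18.
Copeland scores (wins − losses):
  Quinn: 1 − 1 = 0
  Singh: 2 − 0 = 2
  Ueda: 0 − 2 = -2
Singh has the best Copeland score.

Singh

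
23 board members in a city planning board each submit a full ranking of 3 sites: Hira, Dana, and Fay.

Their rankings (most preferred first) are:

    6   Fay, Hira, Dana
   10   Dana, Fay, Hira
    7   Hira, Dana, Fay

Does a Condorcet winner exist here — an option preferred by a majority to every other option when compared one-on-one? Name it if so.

No Condorcet winner

Head-to-head results (23 voters total):
Hira vs Dana: Hira wins 13–10.
Hira vs Fay: Fay wins 16–7.
Dana vs Fay: Dana wins 17–6.
No candidate beats all others: Hira beats Dana beats Fay beats Hira, a majority cycle.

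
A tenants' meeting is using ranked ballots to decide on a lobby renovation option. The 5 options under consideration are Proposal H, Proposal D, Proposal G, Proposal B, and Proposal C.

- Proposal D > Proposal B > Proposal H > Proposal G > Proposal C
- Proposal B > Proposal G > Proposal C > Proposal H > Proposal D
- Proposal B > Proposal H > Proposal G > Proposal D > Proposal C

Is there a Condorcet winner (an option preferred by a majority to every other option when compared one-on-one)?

Head-to-head results (3 voters total):
Proposal H vs Proposal D: Proposal H wins 2–1.
Proposal H vs Proposal G: Proposal H wins 2–1.
Proposal H vs Proposal B: Proposal B wins 3–0.
Proposal H vs Proposal C: Proposal H wins 2–1.
Proposal D vs Proposal G: Proposal G wins 2–1.
Proposal D vs Proposal B: Proposal B wins 2–1.
Proposal D vs Proposal C: Proposal D wins 2–1.
Proposal G vs Proposal B: Proposal B wins 3–0.
Proposal G vs Proposal C: Proposal G wins 3–0.
Proposal B vs Proposal C: Proposal B wins 3–0.
Proposal B beats each rival — Proposal H (3–0), Proposal D (2–1), Proposal G (3–0), Proposal C (3–0) — so Proposal B is the Condorcet winner.

Yes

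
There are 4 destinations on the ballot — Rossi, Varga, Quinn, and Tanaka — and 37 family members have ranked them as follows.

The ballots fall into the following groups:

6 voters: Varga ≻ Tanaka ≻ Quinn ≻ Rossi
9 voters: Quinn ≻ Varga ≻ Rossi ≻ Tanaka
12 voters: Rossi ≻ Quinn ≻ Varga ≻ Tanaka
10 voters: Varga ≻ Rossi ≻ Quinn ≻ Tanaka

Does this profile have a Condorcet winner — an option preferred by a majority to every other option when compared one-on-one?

Head-to-head results (37 voters total):
Rossi vs Varga: Varga wins 25–12.
Rossi vs Quinn: Rossi wins 22–15.
Rossi vs Tanaka: Rossi wins 31–6.
Varga vs Quinn: Quinn wins 21–16.
Varga vs Tanaka: Varga wins 37–0.
Quinn vs Tanaka: Quinn wins 31–6.
No candidate beats all others: Rossi beats Quinn beats Varga beats Rossi, a majority cycle.

No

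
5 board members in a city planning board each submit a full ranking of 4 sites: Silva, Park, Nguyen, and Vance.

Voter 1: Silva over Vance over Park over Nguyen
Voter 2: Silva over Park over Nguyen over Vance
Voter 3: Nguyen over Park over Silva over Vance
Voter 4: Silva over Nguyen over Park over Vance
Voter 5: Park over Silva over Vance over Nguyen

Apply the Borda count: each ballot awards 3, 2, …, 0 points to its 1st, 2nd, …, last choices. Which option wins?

Silva

Borda scores:
  Silva: 3 + 3 + 1 + 3 + 2 = 12
  Park: 1 + 2 + 2 + 1 + 3 = 9
  Nguyen: 0 + 1 + 3 + 2 + 0 = 6
  Vance: 2 + 0 + 0 + 0 + 1 = 3
Silva has the highest total.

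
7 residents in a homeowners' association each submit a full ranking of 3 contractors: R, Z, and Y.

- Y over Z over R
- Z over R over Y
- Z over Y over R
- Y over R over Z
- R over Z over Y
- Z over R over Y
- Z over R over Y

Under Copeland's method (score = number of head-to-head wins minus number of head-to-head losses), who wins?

Z

Pairwise results:
  R vs Z: Z wins 5–2.
  R vs Y: R wins 4–3.
  Z vs Y: Z wins 5–2.
Copeland scores (wins − losses):
  R: 1 − 1 = 0
  Z: 2 − 0 = 2
  Y: 0 − 2 = -2
Z has the best Copeland score.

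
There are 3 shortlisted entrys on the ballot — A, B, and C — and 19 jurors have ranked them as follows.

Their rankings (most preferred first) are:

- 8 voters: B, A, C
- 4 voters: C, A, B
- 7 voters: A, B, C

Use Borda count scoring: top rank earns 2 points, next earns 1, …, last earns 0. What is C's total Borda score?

Borda scores:
  A: 8·1 + 4·1 + 7·2 = 26
  B: 8·2 + 4·0 + 7·1 = 23
  C: 8·0 + 4·2 + 7·0 = 8

8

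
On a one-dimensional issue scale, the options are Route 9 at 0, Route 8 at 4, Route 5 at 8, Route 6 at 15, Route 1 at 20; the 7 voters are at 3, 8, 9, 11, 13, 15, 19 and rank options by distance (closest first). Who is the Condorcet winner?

With single-peaked preferences on a line, the Condorcet winner is the candidate closest to the median voter.
The median voter (position 11) is closest to Route 5 at 8.
Check: Route 5 vs Route 6 — voters closer to Route 5: 4 of 7.

Route 5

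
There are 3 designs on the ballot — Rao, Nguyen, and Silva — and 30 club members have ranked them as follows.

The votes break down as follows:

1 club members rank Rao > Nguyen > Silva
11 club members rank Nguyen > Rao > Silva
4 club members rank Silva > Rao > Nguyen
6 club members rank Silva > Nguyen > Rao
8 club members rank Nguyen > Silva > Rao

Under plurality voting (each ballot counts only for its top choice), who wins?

Nguyen

First-place vote totals:
  Rao: 1
  Nguyen: 19
  Silva: 10
Nguyen has the most first-place votes.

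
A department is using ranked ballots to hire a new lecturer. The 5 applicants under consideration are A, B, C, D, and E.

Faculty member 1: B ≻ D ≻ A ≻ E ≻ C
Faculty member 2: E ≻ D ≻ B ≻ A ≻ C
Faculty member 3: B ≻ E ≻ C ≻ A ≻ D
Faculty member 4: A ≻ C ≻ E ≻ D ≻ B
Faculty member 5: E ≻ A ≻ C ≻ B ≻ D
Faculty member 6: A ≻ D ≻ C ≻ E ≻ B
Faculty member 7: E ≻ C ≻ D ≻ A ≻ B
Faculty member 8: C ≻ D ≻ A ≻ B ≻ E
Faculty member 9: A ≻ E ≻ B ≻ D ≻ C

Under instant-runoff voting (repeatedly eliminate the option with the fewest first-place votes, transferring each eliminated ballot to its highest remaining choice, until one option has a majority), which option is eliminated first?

D

Round 1: A 3, E 3, B 2, C 1, D 0. D has the fewest and is eliminated.
Round 2: A 3, E 3, B 2, C 1. C has the fewest and is eliminated.
Round 3: A 4, E 3, B 2. B has the fewest and is eliminated.
Round 4: A 5, E 4. A has a majority.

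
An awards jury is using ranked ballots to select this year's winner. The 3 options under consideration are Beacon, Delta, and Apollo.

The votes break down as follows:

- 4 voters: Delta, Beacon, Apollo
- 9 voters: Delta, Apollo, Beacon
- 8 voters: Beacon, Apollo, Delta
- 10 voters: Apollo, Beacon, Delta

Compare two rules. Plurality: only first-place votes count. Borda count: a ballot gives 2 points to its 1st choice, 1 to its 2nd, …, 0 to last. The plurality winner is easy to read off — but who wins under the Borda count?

Plurality first-place counts: Beacon 8, Delta 13, Apollo 10 → Delta.
Borda totals: Beacon 30, Delta 26, Apollo 37 → Apollo.

Apollo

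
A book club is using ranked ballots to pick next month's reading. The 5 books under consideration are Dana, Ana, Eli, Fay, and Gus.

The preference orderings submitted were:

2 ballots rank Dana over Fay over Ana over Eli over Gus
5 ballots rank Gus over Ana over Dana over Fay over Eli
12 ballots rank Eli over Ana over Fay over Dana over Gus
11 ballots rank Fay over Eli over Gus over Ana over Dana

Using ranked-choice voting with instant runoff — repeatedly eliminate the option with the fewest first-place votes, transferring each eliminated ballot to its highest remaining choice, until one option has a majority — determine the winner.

Round 1: Eli 12, Fay 11, Gus 5, Dana 2, Ana 0. Ana has the fewest and is eliminated.
Round 2: Eli 12, Fay 11, Gus 5, Dana 2. Dana has the fewest and is eliminated.
Round 3: Fay 13, Eli 12, Gus 5. Gus has the fewest and is eliminated.
Round 4: Fay 18, Eli 12. Fay has a majority.

Fay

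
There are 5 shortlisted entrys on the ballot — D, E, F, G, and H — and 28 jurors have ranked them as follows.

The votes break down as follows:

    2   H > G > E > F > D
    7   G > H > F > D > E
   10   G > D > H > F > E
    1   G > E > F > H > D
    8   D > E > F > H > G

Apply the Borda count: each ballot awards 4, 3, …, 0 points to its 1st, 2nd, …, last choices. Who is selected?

Borda scores:
  D: 2·0 + 7·1 + 10·3 + 0 + 8·4 = 69
  E: 2·2 + 7·0 + 10·0 + 3 + 8·3 = 31
  F: 2·1 + 7·2 + 10·1 + 2 + 8·2 = 44
  G: 2·3 + 7·4 + 10·4 + 4 + 8·0 = 78
  H: 2·4 + 7·3 + 10·2 + 1 + 8·1 = 58
G has the highest total.

G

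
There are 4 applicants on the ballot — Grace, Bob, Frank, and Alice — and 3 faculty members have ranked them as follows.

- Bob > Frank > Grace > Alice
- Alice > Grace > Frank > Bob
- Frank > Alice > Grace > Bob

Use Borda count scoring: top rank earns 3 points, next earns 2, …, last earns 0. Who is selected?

Frank

Borda scores:
  Grace: 1 + 2 + 1 = 4
  Bob: 3 + 0 + 0 = 3
  Frank: 2 + 1 + 3 = 6
  Alice: 0 + 3 + 2 = 5
Frank has the highest total.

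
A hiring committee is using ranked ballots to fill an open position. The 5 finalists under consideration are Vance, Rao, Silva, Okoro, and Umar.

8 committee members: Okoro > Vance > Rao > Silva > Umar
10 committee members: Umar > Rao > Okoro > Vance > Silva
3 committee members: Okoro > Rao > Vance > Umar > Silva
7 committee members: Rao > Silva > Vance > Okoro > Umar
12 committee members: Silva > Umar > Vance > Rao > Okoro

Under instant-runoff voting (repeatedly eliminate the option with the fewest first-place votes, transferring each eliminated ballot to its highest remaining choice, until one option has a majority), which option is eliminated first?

Vance

Round 1: Silva 12, Okoro 11, Umar 10, Rao 7, Vance 0. Vance has the fewest and is eliminated.
Round 2: Silva 12, Okoro 11, Umar 10, Rao 7. Rao has the fewest and is eliminated.
Round 3: Silva 19, Okoro 11, Umar 10. Umar has the fewest and is eliminated.
Round 4: Okoro 21, Silva 19. Okoro has a majority.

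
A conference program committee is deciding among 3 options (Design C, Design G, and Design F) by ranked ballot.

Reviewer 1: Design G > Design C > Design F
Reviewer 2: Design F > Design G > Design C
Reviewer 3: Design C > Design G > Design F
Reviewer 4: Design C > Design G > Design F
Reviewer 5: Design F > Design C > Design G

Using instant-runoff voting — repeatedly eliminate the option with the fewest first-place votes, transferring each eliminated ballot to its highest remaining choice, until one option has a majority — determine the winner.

Design C

Round 1: Design C 2, Design F 2, Design G 1. Design G has the fewest and is eliminated.
Round 2: Design C 3, Design F 2. Design C has a majority.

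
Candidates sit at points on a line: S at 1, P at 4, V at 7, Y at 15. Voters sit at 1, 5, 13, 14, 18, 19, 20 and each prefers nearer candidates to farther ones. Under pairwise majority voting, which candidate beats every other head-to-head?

Y

With single-peaked preferences on a line, the Condorcet winner is the candidate closest to the median voter.
The median voter (position 14) is closest to Y at 15.
Check: Y vs V — voters closer to Y: 5 of 7.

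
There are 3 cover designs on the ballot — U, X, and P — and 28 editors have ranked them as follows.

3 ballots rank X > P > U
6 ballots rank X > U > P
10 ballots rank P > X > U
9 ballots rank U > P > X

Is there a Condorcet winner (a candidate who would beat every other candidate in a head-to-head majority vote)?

Head-to-head results (28 voters total):
U vs X: X wins 19–9.
U vs P: U wins 15–13.
X vs P: P wins 19–9.
No candidate beats all others: U beats P beats X beats U, a majority cycle.

No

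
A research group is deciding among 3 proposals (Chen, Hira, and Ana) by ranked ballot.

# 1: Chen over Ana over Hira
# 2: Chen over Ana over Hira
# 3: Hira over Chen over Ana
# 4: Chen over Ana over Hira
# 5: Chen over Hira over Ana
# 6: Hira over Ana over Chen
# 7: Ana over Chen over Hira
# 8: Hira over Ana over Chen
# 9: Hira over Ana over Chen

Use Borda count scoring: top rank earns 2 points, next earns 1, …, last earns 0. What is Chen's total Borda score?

Borda scores:
  Chen: 2 + 2 + 1 + 2 + 2 + 0 + 1 + 0 + 0 = 10
  Hira: 0 + 0 + 2 + 0 + 1 + 2 + 0 + 2 + 2 = 9
  Ana: 1 + 1 + 0 + 1 + 0 + 1 + 2 + 1 + 1 = 8

10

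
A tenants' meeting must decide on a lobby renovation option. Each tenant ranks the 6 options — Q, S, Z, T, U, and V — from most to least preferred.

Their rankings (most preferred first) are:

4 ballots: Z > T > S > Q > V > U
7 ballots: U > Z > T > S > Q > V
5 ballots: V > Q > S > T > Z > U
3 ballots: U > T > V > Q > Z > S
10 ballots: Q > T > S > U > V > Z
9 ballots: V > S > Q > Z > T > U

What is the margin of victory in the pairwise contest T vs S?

Ballots ranking T above S: 4+7+3+10 = 24.
Ballots ranking S above T: 5+9 = 14.
T wins 24–14, a margin of 10.

10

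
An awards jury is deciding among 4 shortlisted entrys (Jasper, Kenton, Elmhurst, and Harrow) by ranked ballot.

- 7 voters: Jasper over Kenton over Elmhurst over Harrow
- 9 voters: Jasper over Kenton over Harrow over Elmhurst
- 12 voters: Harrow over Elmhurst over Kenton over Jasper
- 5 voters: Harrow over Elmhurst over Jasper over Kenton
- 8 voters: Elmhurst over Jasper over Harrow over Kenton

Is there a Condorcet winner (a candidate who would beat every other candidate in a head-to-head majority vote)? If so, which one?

Head-to-head results (41 voters total):
Jasper vs Kenton: Jasper wins 29–12.
Jasper vs Elmhurst: Elmhurst wins 25–16.
Jasper vs Harrow: Jasper wins 24–17.
Kenton vs Elmhurst: Elmhurst wins 25–16.
Kenton vs Harrow: Harrow wins 25–16.
Elmhurst vs Harrow: Harrow wins 26–15.
No candidate beats all others: Jasper beats Harrow beats Elmhurst beats Jasper, a majority cycle.

None — there is no Condorcet winner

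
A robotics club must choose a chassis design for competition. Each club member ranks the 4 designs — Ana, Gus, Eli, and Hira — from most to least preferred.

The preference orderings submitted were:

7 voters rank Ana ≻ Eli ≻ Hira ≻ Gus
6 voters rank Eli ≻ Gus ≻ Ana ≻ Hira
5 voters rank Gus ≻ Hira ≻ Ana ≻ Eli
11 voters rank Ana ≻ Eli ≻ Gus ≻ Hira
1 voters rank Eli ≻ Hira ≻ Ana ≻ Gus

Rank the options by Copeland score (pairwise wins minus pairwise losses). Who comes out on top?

Ana

Pairwise results:
  Ana vs Gus: Ana wins 19–11.
  Ana vs Eli: Ana wins 23–7.
  Ana vs Hira: Ana wins 24–6.
  Gus vs Eli: Eli wins 25–5.
  Gus vs Hira: Gus wins 22–8.
  Eli vs Hira: Eli wins 25–5.
Copeland scores (wins − losses):
  Ana: 3 − 0 = 3
  Gus: 1 − 2 = -1
  Eli: 2 − 1 = 1
  Hira: 0 − 3 = -3
Ana has the best Copeland score.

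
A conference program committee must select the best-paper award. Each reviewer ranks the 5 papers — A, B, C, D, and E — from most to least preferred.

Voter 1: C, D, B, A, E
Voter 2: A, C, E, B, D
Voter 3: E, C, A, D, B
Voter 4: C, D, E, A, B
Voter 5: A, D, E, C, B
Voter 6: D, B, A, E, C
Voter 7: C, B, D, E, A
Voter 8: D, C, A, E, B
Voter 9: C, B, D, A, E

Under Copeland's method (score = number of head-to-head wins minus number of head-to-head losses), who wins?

Pairwise results:
  A vs B: A wins 5–4.
  A vs C: C wins 6–3.
  A vs D: D wins 6–3.
  A vs E: A wins 6–3.
  B vs C: C wins 8–1.
  B vs D: D wins 6–3.
  B vs E: E wins 5–4.
  C vs D: C wins 6–3.
  C vs E: C wins 6–3.
  D vs E: D wins 7–2.
Copeland scores (wins − losses):
  A: 2 − 2 = 0
  B: 0 − 4 = -4
  C: 4 − 0 = 4
  D: 3 − 1 = 2
  E: 1 − 3 = -2
C has the best Copeland score.

C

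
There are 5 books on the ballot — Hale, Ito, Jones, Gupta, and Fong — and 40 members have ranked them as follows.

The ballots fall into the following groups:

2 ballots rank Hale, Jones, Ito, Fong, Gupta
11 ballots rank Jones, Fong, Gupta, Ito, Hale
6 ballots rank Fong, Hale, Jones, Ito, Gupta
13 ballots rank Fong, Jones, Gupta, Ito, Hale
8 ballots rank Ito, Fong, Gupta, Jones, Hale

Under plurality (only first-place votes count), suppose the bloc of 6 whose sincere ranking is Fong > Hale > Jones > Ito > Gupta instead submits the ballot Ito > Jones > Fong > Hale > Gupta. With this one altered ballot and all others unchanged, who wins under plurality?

First-place totals with the altered ballot: Hale 2, Ito 14, Jones 11, Gupta 0, Fong 13.
The switch changes the winner from Fong to Ito.

Ito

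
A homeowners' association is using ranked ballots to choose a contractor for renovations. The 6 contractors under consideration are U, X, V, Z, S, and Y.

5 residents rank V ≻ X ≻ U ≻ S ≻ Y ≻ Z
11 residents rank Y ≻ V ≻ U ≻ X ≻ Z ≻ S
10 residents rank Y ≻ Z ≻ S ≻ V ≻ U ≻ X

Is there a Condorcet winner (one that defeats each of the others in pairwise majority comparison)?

Head-to-head results (26 voters total):
U vs X: U wins 21–5.
U vs V: V wins 26–0.
U vs Z: U wins 16–10.
U vs S: U wins 16–10.
U vs Y: Y wins 21–5.
X vs V: V wins 26–0.
X vs Z: X wins 16–10.
X vs S: X wins 16–10.
X vs Y: Y wins 21–5.
V vs Z: V wins 16–10.
V vs S: V wins 16–10.
V vs Y: Y wins 21–5.
Z vs S: Z wins 21–5.
Z vs Y: Y wins 26–0.
S vs Y: Y wins 21–5.
Y beats each rival — U (21–5), X (21–5), V (21–5), Z (26–0), S (21–5) — so Y is the Condorcet winner.

Yes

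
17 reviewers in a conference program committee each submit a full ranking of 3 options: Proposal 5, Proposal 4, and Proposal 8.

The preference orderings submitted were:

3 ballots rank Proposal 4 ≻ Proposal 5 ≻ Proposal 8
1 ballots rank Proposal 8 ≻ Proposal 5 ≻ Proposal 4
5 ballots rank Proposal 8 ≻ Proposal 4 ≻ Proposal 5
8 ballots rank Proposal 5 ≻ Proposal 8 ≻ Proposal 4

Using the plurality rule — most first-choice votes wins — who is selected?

Proposal 5

First-place vote totals:
  Proposal 5: 8
  Proposal 4: 3
  Proposal 8: 6
Proposal 5 has the most first-place votes.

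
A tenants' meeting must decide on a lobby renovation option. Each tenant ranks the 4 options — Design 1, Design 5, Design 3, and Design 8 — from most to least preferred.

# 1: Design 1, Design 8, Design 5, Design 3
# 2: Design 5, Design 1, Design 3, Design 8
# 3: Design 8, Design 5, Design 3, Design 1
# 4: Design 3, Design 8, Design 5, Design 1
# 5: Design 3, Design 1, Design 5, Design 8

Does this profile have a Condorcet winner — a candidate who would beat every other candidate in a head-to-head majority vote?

No

Head-to-head results (5 voters total):
Design 1 vs Design 5: Design 5 wins 3–2.
Design 1 vs Design 3: Design 3 wins 3–2.
Design 1 vs Design 8: Design 1 wins 3–2.
Design 5 vs Design 3: Design 5 wins 3–2.
Design 5 vs Design 8: Design 8 wins 3–2.
Design 3 vs Design 8: Design 3 wins 3–2.
No candidate beats all others: Design 1 beats Design 8 beats Design 5 beats Design 1, a majority cycle.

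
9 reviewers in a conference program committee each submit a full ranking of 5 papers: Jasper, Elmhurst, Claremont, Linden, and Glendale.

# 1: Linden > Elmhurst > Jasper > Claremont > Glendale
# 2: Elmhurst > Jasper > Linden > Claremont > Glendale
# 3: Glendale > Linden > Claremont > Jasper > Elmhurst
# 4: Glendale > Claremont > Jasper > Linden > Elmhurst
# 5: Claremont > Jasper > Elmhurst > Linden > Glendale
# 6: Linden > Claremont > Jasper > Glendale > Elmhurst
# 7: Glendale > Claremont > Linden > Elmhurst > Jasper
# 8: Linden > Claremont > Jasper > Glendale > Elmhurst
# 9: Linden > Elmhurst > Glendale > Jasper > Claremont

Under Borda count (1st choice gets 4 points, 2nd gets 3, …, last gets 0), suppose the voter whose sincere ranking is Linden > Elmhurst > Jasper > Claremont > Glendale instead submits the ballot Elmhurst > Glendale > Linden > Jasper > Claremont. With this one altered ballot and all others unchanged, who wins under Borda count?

Borda totals with the altered ballot: Jasper 15, Elmhurst 14, Claremont 19, Linden 23, Glendale 19.
The winner is unchanged: still Linden.

Linden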